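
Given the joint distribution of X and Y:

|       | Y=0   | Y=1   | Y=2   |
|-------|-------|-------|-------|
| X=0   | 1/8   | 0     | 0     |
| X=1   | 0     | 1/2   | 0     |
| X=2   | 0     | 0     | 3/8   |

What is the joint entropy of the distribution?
H(X,Y) = -Σ P(X,Y) log₂ P(X,Y), summed over the non-zero cells:
H(X,Y) = -[(1/8)·log₂(1/8) + (1/2)·log₂(1/2) + (3/8)·log₂(3/8)]
  = 0.3750 + 0.5000 + 0.5306
  = 1.4056 bits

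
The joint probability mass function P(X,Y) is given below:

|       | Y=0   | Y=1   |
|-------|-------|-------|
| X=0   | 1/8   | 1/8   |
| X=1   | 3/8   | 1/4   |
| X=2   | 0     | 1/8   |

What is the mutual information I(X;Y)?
Marginal P(X) (row sums):
  P(X=0) = 1/8 + 1/8 = 1/4
  P(X=1) = 3/8 + 1/4 = 5/8
  P(X=2) = 0 + 1/8 = 1/8
Marginal P(Y) (column sums):
  P(Y=0) = 1/8 + 3/8 + 0 = 1/2
  P(Y=1) = 1/8 + 1/4 + 1/8 = 1/2

H(X) = -[(1/4)·log₂(1/4) + (5/8)·log₂(5/8) + (1/8)·log₂(1/8)]
  = 0.5000 + 0.4238 + 0.3750
  = 1.2988 bits
H(Y) = -[(1/2)·log₂(1/2) + (1/2)·log₂(1/2)]
  = 0.5000 + 0.5000
  = 1.0000 bits
H(X,Y) = -[(1/8)·log₂(1/8) + (1/8)·log₂(1/8) + (3/8)·log₂(3/8) + (1/4)·log₂(1/4) + (1/8)·log₂(1/8)]
  = 0.3750 + 0.3750 + 0.5306 + 0.5000 + 0.3750
  = 2.1556 bits

I(X;Y) = H(X) + H(Y) - H(X,Y)
  = 1.2988 + 1.0000 - 2.1556
  = 0.1432 bits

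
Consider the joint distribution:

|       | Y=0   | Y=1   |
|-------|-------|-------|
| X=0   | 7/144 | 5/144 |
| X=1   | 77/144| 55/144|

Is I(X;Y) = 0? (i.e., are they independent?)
Marginal P(X) (row sums):
  P(X=0) = 7/144 + 5/144 = 1/12
  P(X=1) = 77/144 + 55/144 = 11/12
Marginal P(Y) (column sums):
  P(Y=0) = 7/144 + 77/144 = 7/12
  P(Y=1) = 5/144 + 55/144 = 5/12

X and Y are independent iff P(X=i,Y=j) = P(X=i)·P(Y=j) for every cell.
  P(X=0)·P(Y=0) = 1/12 × 7/12 = 7/144 = P(X=0,Y=0) ✓
  P(X=0)·P(Y=1) = 1/12 × 5/12 = 5/144 = P(X=0,Y=1) ✓
  P(X=1)·P(Y=0) = 11/12 × 7/12 = 77/144 = P(X=1,Y=0) ✓
  P(X=1)·P(Y=1) = 11/12 × 5/12 = 55/144 = P(X=1,Y=1) ✓

Yes, X and Y are independent: every cell factors, so I(X;Y) = 0 bits.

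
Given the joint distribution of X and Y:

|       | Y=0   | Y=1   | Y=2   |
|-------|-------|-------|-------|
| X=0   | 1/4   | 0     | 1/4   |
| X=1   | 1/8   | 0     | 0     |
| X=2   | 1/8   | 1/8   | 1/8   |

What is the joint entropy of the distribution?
H(X,Y) = -Σ P(X,Y) log₂ P(X,Y), summed over the non-zero cells:
H(X,Y) = -[(1/4)·log₂(1/4) + (1/4)·log₂(1/4) + (1/8)·log₂(1/8) + (1/8)·log₂(1/8) + (1/8)·log₂(1/8) + (1/8)·log₂(1/8)]
  = 0.5000 + 0.5000 + 0.3750 + 0.3750 + 0.3750 + 0.3750
  = 2.5000 bits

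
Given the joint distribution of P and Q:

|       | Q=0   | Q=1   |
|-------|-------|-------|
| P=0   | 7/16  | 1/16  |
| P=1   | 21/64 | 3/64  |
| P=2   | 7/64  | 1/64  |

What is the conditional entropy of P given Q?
Marginal P(Q) (column sums):
  P(Q=0) = 7/16 + 21/64 + 7/64 = 7/8
  P(Q=1) = 1/16 + 3/64 + 1/64 = 1/8

H(P|Q) = -Σ P(P,Q)·log₂ P(P|Q), where P(P|Q) = P(P,Q) / P(Q)
  (P=0,Q=0): P(P|Q) = (7/16)/(7/8) = 1/2;  -(7/16)·log₂(1/2) = 0.4375
  (P=0,Q=1): P(P|Q) = (1/16)/(1/8) = 1/2;  -(1/16)·log₂(1/2) = 0.0625
  (P=1,Q=0): P(P|Q) = (21/64)/(7/8) = 3/8;  -(21/64)·log₂(3/8) = 0.4643
  (P=1,Q=1): P(P|Q) = (3/64)/(1/8) = 3/8;  -(3/64)·log₂(3/8) = 0.0663
  (P=2,Q=0): P(P|Q) = (7/64)/(7/8) = 1/8;  -(7/64)·log₂(1/8) = 0.3281
  (P=2,Q=1): P(P|Q) = (1/64)/(1/8) = 1/8;  -(1/64)·log₂(1/8) = 0.0469
H(P|Q) = 0.4375 + 0.0625 + 0.4643 + 0.0663 + 0.3281 + 0.0469
  = 1.4056 bits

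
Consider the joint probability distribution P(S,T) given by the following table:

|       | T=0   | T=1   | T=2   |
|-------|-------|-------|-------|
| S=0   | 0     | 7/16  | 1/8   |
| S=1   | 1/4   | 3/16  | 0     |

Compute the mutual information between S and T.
Marginal P(S) (row sums):
  P(S=0) = 0 + 7/16 + 1/8 = 9/16
  P(S=1) = 1/4 + 3/16 + 0 = 7/16
Marginal P(T) (column sums):
  P(T=0) = 0 + 1/4 = 1/4
  P(T=1) = 7/16 + 3/16 = 5/8
  P(T=2) = 1/8 + 0 = 1/8

H(S) = -[(9/16)·log₂(9/16) + (7/16)·log₂(7/16)]
  = 0.4669 + 0.5218
  = 0.9887 bits
H(T) = -[(1/4)·log₂(1/4) + (5/8)·log₂(5/8) + (1/8)·log₂(1/8)]
  = 0.5000 + 0.4238 + 0.3750
  = 1.2988 bits
H(S,T) = -[(7/16)·log₂(7/16) + (1/8)·log₂(1/8) + (1/4)·log₂(1/4) + (3/16)·log₂(3/16)]
  = 0.5218 + 0.3750 + 0.5000 + 0.4528
  = 1.8496 bits

I(S;T) = H(S) + H(T) - H(S,T)
  = 0.9887 + 1.2988 - 1.8496
  = 0.4379 bits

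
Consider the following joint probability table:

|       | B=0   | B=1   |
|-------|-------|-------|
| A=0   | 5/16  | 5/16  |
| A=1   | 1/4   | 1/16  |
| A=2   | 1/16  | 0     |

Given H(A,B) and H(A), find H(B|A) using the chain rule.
From the chain rule: H(A,B) = H(A) + H(B|A)
Therefore: H(B|A) = H(A,B) - H(A)

H(A,B) = -[(5/16)·log₂(5/16) + (5/16)·log₂(5/16) + (1/4)·log₂(1/4) + (1/16)·log₂(1/16) + (1/16)·log₂(1/16)]
  = 0.5244 + 0.5244 + 0.5000 + 0.2500 + 0.2500
  = 2.0488 bits
Marginal P(A) (row sums):
  P(A=0) = 5/16 + 5/16 = 5/8
  P(A=1) = 1/4 + 1/16 = 5/16
  P(A=2) = 1/16 + 0 = 1/16
H(A) = -[(5/8)·log₂(5/8) + (5/16)·log₂(5/16) + (1/16)·log₂(1/16)]
  = 0.4238 + 0.5244 + 0.2500
  = 1.1982 bits

H(B|A) = 2.0488 - 1.1982 = 0.8506 bits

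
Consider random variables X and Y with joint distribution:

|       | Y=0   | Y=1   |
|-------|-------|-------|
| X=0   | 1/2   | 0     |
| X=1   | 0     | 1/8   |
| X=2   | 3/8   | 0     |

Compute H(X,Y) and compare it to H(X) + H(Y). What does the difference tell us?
Marginal P(X) (row sums):
  P(X=0) = 1/2 + 0 = 1/2
  P(X=1) = 0 + 1/8 = 1/8
  P(X=2) = 3/8 + 0 = 3/8
Marginal P(Y) (column sums):
  P(Y=0) = 1/2 + 0 + 3/8 = 7/8
  P(Y=1) = 0 + 1/8 + 0 = 1/8

H(X,Y) = -[(1/2)·log₂(1/2) + (1/8)·log₂(1/8) + (3/8)·log₂(3/8)]
  = 0.5000 + 0.3750 + 0.5306
  = 1.4056 bits
H(X) = -[(1/2)·log₂(1/2) + (1/8)·log₂(1/8) + (3/8)·log₂(3/8)]
  = 0.5000 + 0.3750 + 0.5306
  = 1.4056 bits
H(Y) = -[(7/8)·log₂(7/8) + (1/8)·log₂(1/8)]
  = 0.1686 + 0.3750
  = 0.5436 bits

H(X) + H(Y) = 1.4056 + 0.5436 = 1.9492 bits
Difference: H(X) + H(Y) - H(X,Y) = 1.9492 - 1.4056 = 0.5436 bits = I(X;Y)

The difference is the mutual information; it is positive here, so X and Y are dependent (knowing one reduces uncertainty about the other by 0.5436 bits).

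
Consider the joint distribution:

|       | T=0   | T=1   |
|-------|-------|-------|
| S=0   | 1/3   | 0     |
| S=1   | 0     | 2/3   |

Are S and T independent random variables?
Marginal P(S) (row sums):
  P(S=0) = 1/3 + 0 = 1/3
  P(S=1) = 0 + 2/3 = 2/3
Marginal P(T) (column sums):
  P(T=0) = 1/3 + 0 = 1/3
  P(T=1) = 0 + 2/3 = 2/3

S and T are independent iff P(S=i,T=j) = P(S=i)·P(T=j) for every cell.
  P(S=0)·P(T=0) = 1/3 × 1/3 = 1/9, but P(S=0,T=0) = 1/3 ✗

No, S and T are not independent. Quantitatively, I(S;T) > 0:

H(S) = -[(1/3)·log₂(1/3) + (2/3)·log₂(2/3)]
  = 0.5283 + 0.3900
  = 0.9183 bits
H(T) = -[(1/3)·log₂(1/3) + (2/3)·log₂(2/3)]
  = 0.5283 + 0.3900
  = 0.9183 bits
H(S,T) = -[(1/3)·log₂(1/3) + (2/3)·log₂(2/3)]
  = 0.5283 + 0.3900
  = 0.9183 bits
I(S;T) = H(S) + H(T) - H(S,T) = 0.9183 + 0.9183 - 0.9183 = 0.9183 bits > 0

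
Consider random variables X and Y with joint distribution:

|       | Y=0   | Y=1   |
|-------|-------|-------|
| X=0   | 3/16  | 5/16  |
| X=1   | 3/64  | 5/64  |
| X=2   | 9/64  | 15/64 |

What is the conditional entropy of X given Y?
Marginal P(Y) (column sums):
  P(Y=0) = 3/16 + 3/64 + 9/64 = 3/8
  P(Y=1) = 5/16 + 5/64 + 15/64 = 5/8

H(X|Y) = -Σ P(X,Y)·log₂ P(X|Y), where P(X|Y) = P(X,Y) / P(Y)
  (X=0,Y=0): P(X|Y) = (3/16)/(3/8) = 1/2;  -(3/16)·log₂(1/2) = 0.1875
  (X=0,Y=1): P(X|Y) = (5/16)/(5/8) = 1/2;  -(5/16)·log₂(1/2) = 0.3125
  (X=1,Y=0): P(X|Y) = (3/64)/(3/8) = 1/8;  -(3/64)·log₂(1/8) = 0.1406
  (X=1,Y=1): P(X|Y) = (5/64)/(5/8) = 1/8;  -(5/64)·log₂(1/8) = 0.2344
  (X=2,Y=0): P(X|Y) = (9/64)/(3/8) = 3/8;  -(9/64)·log₂(3/8) = 0.1990
  (X=2,Y=1): P(X|Y) = (15/64)/(5/8) = 3/8;  -(15/64)·log₂(3/8) = 0.3316
H(X|Y) = 0.1875 + 0.3125 + 0.1406 + 0.2344 + 0.1990 + 0.3316
  = 1.4056 bits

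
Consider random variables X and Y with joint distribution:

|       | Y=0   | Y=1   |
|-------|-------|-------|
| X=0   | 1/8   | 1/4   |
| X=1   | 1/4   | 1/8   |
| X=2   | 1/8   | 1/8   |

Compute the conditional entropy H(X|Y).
Marginal P(Y) (column sums):
  P(Y=0) = 1/8 + 1/4 + 1/8 = 1/2
  P(Y=1) = 1/4 + 1/8 + 1/8 = 1/2

H(X|Y) = -Σ P(X,Y)·log₂ P(X|Y), where P(X|Y) = P(X,Y) / P(Y)
  (X=0,Y=0): P(X|Y) = (1/8)/(1/2) = 1/4;  -(1/8)·log₂(1/4) = 0.2500
  (X=0,Y=1): P(X|Y) = (1/4)/(1/2) = 1/2;  -(1/4)·log₂(1/2) = 0.2500
  (X=1,Y=0): P(X|Y) = (1/4)/(1/2) = 1/2;  -(1/4)·log₂(1/2) = 0.2500
  (X=1,Y=1): P(X|Y) = (1/8)/(1/2) = 1/4;  -(1/8)·log₂(1/4) = 0.2500
  (X=2,Y=0): P(X|Y) = (1/8)/(1/2) = 1/4;  -(1/8)·log₂(1/4) = 0.2500
  (X=2,Y=1): P(X|Y) = (1/8)/(1/2) = 1/4;  -(1/8)·log₂(1/4) = 0.2500
H(X|Y) = 0.2500 + 0.2500 + 0.2500 + 0.2500 + 0.2500 + 0.2500
  = 1.5000 bits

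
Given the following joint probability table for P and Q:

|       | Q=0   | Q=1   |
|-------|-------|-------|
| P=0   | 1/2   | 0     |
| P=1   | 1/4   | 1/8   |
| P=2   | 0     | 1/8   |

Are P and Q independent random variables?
Marginal P(P) (row sums):
  P(P=0) = 1/2 + 0 = 1/2
  P(P=1) = 1/4 + 1/8 = 3/8
  P(P=2) = 0 + 1/8 = 1/8
Marginal P(Q) (column sums):
  P(Q=0) = 1/2 + 1/4 + 0 = 3/4
  P(Q=1) = 0 + 1/8 + 1/8 = 1/4

P and Q are independent iff P(P=i,Q=j) = P(P=i)·P(Q=j) for every cell.
  P(P=0)·P(Q=0) = 1/2 × 3/4 = 3/8, but P(P=0,Q=0) = 1/2 ✗

No, P and Q are not independent. Quantitatively, I(P;Q) > 0:

H(P) = -[(1/2)·log₂(1/2) + (3/8)·log₂(3/8) + (1/8)·log₂(1/8)]
  = 0.5000 + 0.5306 + 0.3750
  = 1.4056 bits
H(Q) = -[(3/4)·log₂(3/4) + (1/4)·log₂(1/4)]
  = 0.3113 + 0.5000
  = 0.8113 bits
H(P,Q) = -[(1/2)·log₂(1/2) + (1/4)·log₂(1/4) + (1/8)·log₂(1/8) + (1/8)·log₂(1/8)]
  = 0.5000 + 0.5000 + 0.3750 + 0.3750
  = 1.7500 bits
I(P;Q) = H(P) + H(Q) - H(P,Q) = 1.4056 + 0.8113 - 1.7500 = 0.4669 bits > 0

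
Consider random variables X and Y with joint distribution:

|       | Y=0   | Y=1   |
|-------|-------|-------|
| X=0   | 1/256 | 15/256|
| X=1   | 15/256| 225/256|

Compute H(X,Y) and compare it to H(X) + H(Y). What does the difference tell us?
Marginal P(X) (row sums):
  P(X=0) = 1/256 + 15/256 = 1/16
  P(X=1) = 15/256 + 225/256 = 15/16
Marginal P(Y) (column sums):
  P(Y=0) = 1/256 + 15/256 = 1/16
  P(Y=1) = 15/256 + 225/256 = 15/16

H(X,Y) = -[(1/256)·log₂(1/256) + (15/256)·log₂(15/256) + (15/256)·log₂(15/256) + (225/256)·log₂(225/256)]
  = 0.0313 + 0.2398 + 0.2398 + 0.1637
  = 0.6746 bits
H(X) = -[(1/16)·log₂(1/16) + (15/16)·log₂(15/16)]
  = 0.2500 + 0.0873
  = 0.3373 bits
H(Y) = -[(1/16)·log₂(1/16) + (15/16)·log₂(15/16)]
  = 0.2500 + 0.0873
  = 0.3373 bits

H(X) + H(Y) = 0.3373 + 0.3373 = 0.6746 bits
Difference: H(X) + H(Y) - H(X,Y) = 0.6746 - 0.6746 = 0.0000 bits = I(X;Y)

The difference is the mutual information; it is 0 here, so X and Y are independent (the joint entropy equals the sum of the marginal entropies).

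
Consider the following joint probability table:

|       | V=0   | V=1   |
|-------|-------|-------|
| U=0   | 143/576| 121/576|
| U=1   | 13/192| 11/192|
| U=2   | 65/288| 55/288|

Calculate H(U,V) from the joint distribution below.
H(U,V) = -Σ P(U,V) log₂ P(U,V), summed over the non-zero cells:
H(U,V) = -[(143/576)·log₂(143/576) + (121/576)·log₂(121/576) + (13/192)·log₂(13/192) + (11/192)·log₂(11/192) + (65/288)·log₂(65/288) + (55/288)·log₂(55/288)]
  = 0.4990 + 0.4729 + 0.2630 + 0.2364 + 0.4847 + 0.4561
  = 2.4121 bits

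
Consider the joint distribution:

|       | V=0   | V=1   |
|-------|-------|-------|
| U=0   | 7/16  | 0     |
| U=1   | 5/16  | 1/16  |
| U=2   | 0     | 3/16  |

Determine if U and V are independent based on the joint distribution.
Marginal P(U) (row sums):
  P(U=0) = 7/16 + 0 = 7/16
  P(U=1) = 5/16 + 1/16 = 3/8
  P(U=2) = 0 + 3/16 = 3/16
Marginal P(V) (column sums):
  P(V=0) = 7/16 + 5/16 + 0 = 3/4
  P(V=1) = 0 + 1/16 + 3/16 = 1/4

U and V are independent iff P(U=i,V=j) = P(U=i)·P(V=j) for every cell.
  P(U=0)·P(V=0) = 7/16 × 3/4 = 21/64, but P(U=0,V=0) = 7/16 ✗

No, U and V are not independent. Quantitatively, I(U;V) > 0:

H(U) = -[(7/16)·log₂(7/16) + (3/8)·log₂(3/8) + (3/16)·log₂(3/16)]
  = 0.5218 + 0.5306 + 0.4528
  = 1.5052 bits
H(V) = -[(3/4)·log₂(3/4) + (1/4)·log₂(1/4)]
  = 0.3113 + 0.5000
  = 0.8113 bits
H(U,V) = -[(7/16)·log₂(7/16) + (5/16)·log₂(5/16) + (1/16)·log₂(1/16) + (3/16)·log₂(3/16)]
  = 0.5218 + 0.5244 + 0.2500 + 0.4528
  = 1.7490 bits
I(U;V) = H(U) + H(V) - H(U,V) = 1.5052 + 0.8113 - 1.7490 = 0.5675 bits > 0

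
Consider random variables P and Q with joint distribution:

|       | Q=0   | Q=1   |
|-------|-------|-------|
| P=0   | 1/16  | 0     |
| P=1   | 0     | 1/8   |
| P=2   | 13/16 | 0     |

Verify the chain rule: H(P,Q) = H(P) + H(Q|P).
Left side:
H(P,Q) = -[(1/16)·log₂(1/16) + (1/8)·log₂(1/8) + (13/16)·log₂(13/16)]
  = 0.2500 + 0.3750 + 0.2434
  = 0.8684 bits

Right side:
Marginal P(P) (row sums):
  P(P=0) = 1/16 + 0 = 1/16
  P(P=1) = 0 + 1/8 = 1/8
  P(P=2) = 13/16 + 0 = 13/16
H(P) = -[(1/16)·log₂(1/16) + (1/8)·log₂(1/8) + (13/16)·log₂(13/16)]
  = 0.2500 + 0.3750 + 0.2434
  = 0.8684 bits
H(Q|P) = -Σ P(P,Q)·log₂ P(Q|P), where P(Q|P) = P(P,Q) / P(P)
  (cells with P(P,Q) = 0 contribute 0)
  (P=0,Q=0): P(Q|P) = (1/16)/(1/16) = 1;  -(1/16)·log₂(1) = 0.0000
  (P=1,Q=1): P(Q|P) = (1/8)/(1/8) = 1;  -(1/8)·log₂(1) = 0.0000
  (P=2,Q=0): P(Q|P) = (13/16)/(13/16) = 1;  -(13/16)·log₂(1) = 0.0000
H(Q|P) = 0.0000 + 0.0000 + 0.0000
  = 0.0000 bits
H(P) + H(Q|P) = 0.8684 + 0.0000 = 0.8684 bits

Both sides equal 0.8684 bits, so the chain rule holds ✓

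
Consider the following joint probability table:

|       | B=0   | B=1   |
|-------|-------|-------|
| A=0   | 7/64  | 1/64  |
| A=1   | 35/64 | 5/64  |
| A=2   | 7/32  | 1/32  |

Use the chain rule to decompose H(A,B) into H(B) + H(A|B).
By the chain rule: H(A,B) = H(B) + H(A|B)

Marginal P(B) (column sums):
  P(B=0) = 7/64 + 35/64 + 7/32 = 7/8
  P(B=1) = 1/64 + 5/64 + 1/32 = 1/8
H(B) = -[(7/8)·log₂(7/8) + (1/8)·log₂(1/8)]
  = 0.1686 + 0.3750
  = 0.5436 bits
H(A|B) = -Σ P(A,B)·log₂ P(A|B), where P(A|B) = P(A,B) / P(B)
  (A=0,B=0): P(A|B) = (7/64)/(7/8) = 1/8;  -(7/64)·log₂(1/8) = 0.3281
  (A=0,B=1): P(A|B) = (1/64)/(1/8) = 1/8;  -(1/64)·log₂(1/8) = 0.0469
  (A=1,B=0): P(A|B) = (35/64)/(7/8) = 5/8;  -(35/64)·log₂(5/8) = 0.3708
  (A=1,B=1): P(A|B) = (5/64)/(1/8) = 5/8;  -(5/64)·log₂(5/8) = 0.0530
  (A=2,B=0): P(A|B) = (7/32)/(7/8) = 1/4;  -(7/32)·log₂(1/4) = 0.4375
  (A=2,B=1): P(A|B) = (1/32)/(1/8) = 1/4;  -(1/32)·log₂(1/4) = 0.0625
H(A|B) = 0.3281 + 0.0469 + 0.3708 + 0.0530 + 0.4375 + 0.0625
  = 1.2988 bits

H(A,B) = H(B) + H(A|B) = 0.5436 + 1.2988 = 1.8424 bits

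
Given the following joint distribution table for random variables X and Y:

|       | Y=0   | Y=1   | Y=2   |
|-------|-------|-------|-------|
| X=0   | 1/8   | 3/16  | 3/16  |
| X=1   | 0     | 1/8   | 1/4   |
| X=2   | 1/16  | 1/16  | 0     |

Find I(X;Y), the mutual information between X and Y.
Marginal P(X) (row sums):
  P(X=0) = 1/8 + 3/16 + 3/16 = 1/2
  P(X=1) = 0 + 1/8 + 1/4 = 3/8
  P(X=2) = 1/16 + 1/16 + 0 = 1/8
Marginal P(Y) (column sums):
  P(Y=0) = 1/8 + 0 + 1/16 = 3/16
  P(Y=1) = 3/16 + 1/8 + 1/16 = 3/8
  P(Y=2) = 3/16 + 1/4 + 0 = 7/16

H(X) = -[(1/2)·log₂(1/2) + (3/8)·log₂(3/8) + (1/8)·log₂(1/8)]
  = 0.5000 + 0.5306 + 0.3750
  = 1.4056 bits
H(Y) = -[(3/16)·log₂(3/16) + (3/8)·log₂(3/8) + (7/16)·log₂(7/16)]
  = 0.4528 + 0.5306 + 0.5218
  = 1.5052 bits
H(X,Y) = -[(1/8)·log₂(1/8) + (3/16)·log₂(3/16) + (3/16)·log₂(3/16) + (1/8)·log₂(1/8) + (1/4)·log₂(1/4) + (1/16)·log₂(1/16) + (1/16)·log₂(1/16)]
  = 0.3750 + 0.4528 + 0.4528 + 0.3750 + 0.5000 + 0.2500 + 0.2500
  = 2.6556 bits

I(X;Y) = H(X) + H(Y) - H(X,Y)
  = 1.4056 + 1.5052 - 2.6556
  = 0.2552 bits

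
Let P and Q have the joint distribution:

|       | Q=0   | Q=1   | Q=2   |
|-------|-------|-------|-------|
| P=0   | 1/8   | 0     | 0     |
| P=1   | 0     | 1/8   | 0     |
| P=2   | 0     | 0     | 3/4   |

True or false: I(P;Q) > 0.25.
Marginal P(P) (row sums):
  P(P=0) = 1/8 + 0 + 0 = 1/8
  P(P=1) = 0 + 1/8 + 0 = 1/8
  P(P=2) = 0 + 0 + 3/4 = 3/4
Marginal P(Q) (column sums):
  P(Q=0) = 1/8 + 0 + 0 = 1/8
  P(Q=1) = 0 + 1/8 + 0 = 1/8
  P(Q=2) = 0 + 0 + 3/4 = 3/4

H(P) = -[(1/8)·log₂(1/8) + (1/8)·log₂(1/8) + (3/4)·log₂(3/4)]
  = 0.3750 + 0.3750 + 0.3113
  = 1.0613 bits
H(Q) = -[(1/8)·log₂(1/8) + (1/8)·log₂(1/8) + (3/4)·log₂(3/4)]
  = 0.3750 + 0.3750 + 0.3113
  = 1.0613 bits
H(P,Q) = -[(1/8)·log₂(1/8) + (1/8)·log₂(1/8) + (3/4)·log₂(3/4)]
  = 0.3750 + 0.3750 + 0.3113
  = 1.0613 bits

I(P;Q) = H(P) + H(Q) - H(P,Q)
  = 1.0613 + 1.0613 - 1.0613
  = 1.0613 bits

True. I(P;Q) = 1.0613 bits, which is > 0.25 bits.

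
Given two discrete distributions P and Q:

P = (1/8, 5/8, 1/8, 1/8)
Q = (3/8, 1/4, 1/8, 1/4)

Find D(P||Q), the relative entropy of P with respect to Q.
D(P||Q) = Σ P(i) log₂(P(i)/Q(i))
  i=0: (1/8) × log₂((1/8)/(3/8)) = (1/8) × log₂(1/3) = -0.1981
  i=1: (5/8) × log₂((5/8)/(1/4)) = (5/8) × log₂(5/2) = 0.8262
  i=2: (1/8) × log₂((1/8)/(1/8)) = (1/8) × log₂(1) = 0.0000
  i=3: (1/8) × log₂((1/8)/(1/4)) = (1/8) × log₂(1/2) = -0.1250
D(P||Q) = -0.1981 + 0.8262 + 0.0000 - 0.1250
  = 0.5031 bits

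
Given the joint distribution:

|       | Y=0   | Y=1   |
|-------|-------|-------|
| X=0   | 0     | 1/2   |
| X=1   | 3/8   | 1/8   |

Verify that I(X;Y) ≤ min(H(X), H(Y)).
Marginal P(X) (row sums):
  P(X=0) = 0 + 1/2 = 1/2
  P(X=1) = 3/8 + 1/8 = 1/2
Marginal P(Y) (column sums):
  P(Y=0) = 0 + 3/8 = 3/8
  P(Y=1) = 1/2 + 1/8 = 5/8

H(X) = -[(1/2)·log₂(1/2) + (1/2)·log₂(1/2)]
  = 0.5000 + 0.5000
  = 1.0000 bits
H(Y) = -[(3/8)·log₂(3/8) + (5/8)·log₂(5/8)]
  = 0.5306 + 0.4238
  = 0.9544 bits
H(X,Y) = -[(1/2)·log₂(1/2) + (3/8)·log₂(3/8) + (1/8)·log₂(1/8)]
  = 0.5000 + 0.5306 + 0.3750
  = 1.4056 bits

I(X;Y) = H(X) + H(Y) - H(X,Y)
  = 1.0000 + 0.9544 - 1.4056
  = 0.5488 bits

min(H(X), H(Y)) = min(1.0000, 0.9544) = 0.9544 bits
Since 0.5488 ≤ 0.9544, the bound is satisfied ✓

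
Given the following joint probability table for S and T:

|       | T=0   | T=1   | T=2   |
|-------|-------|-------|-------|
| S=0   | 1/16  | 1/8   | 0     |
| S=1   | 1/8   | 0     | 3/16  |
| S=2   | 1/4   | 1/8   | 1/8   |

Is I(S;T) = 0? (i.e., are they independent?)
Marginal P(S) (row sums):
  P(S=0) = 1/16 + 1/8 + 0 = 3/16
  P(S=1) = 1/8 + 0 + 3/16 = 5/16
  P(S=2) = 1/4 + 1/8 + 1/8 = 1/2
Marginal P(T) (column sums):
  P(T=0) = 1/16 + 1/8 + 1/4 = 7/16
  P(T=1) = 1/8 + 0 + 1/8 = 1/4
  P(T=2) = 0 + 3/16 + 1/8 = 5/16

S and T are independent iff P(S=i,T=j) = P(S=i)·P(T=j) for every cell.
  P(S=0)·P(T=0) = 3/16 × 7/16 = 21/256, but P(S=0,T=0) = 1/16 ✗

No, S and T are not independent. Quantitatively, I(S;T) > 0:

H(S) = -[(3/16)·log₂(3/16) + (5/16)·log₂(5/16) + (1/2)·log₂(1/2)]
  = 0.4528 + 0.5244 + 0.5000
  = 1.4772 bits
H(T) = -[(7/16)·log₂(7/16) + (1/4)·log₂(1/4) + (5/16)·log₂(5/16)]
  = 0.5218 + 0.5000 + 0.5244
  = 1.5462 bits
H(S,T) = -[(1/16)·log₂(1/16) + (1/8)·log₂(1/8) + (1/8)·log₂(1/8) + (3/16)·log₂(3/16) + (1/4)·log₂(1/4) + (1/8)·log₂(1/8) + (1/8)·log₂(1/8)]
  = 0.2500 + 0.3750 + 0.3750 + 0.4528 + 0.5000 + 0.3750 + 0.3750
  = 2.7028 bits
I(S;T) = H(S) + H(T) - H(S,T) = 1.4772 + 1.5462 - 2.7028 = 0.3206 bits > 0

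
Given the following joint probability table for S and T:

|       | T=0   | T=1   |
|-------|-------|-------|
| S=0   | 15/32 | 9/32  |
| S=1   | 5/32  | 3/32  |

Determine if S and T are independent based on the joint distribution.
Marginal P(S) (row sums):
  P(S=0) = 15/32 + 9/32 = 3/4
  P(S=1) = 5/32 + 3/32 = 1/4
Marginal P(T) (column sums):
  P(T=0) = 15/32 + 5/32 = 5/8
  P(T=1) = 9/32 + 3/32 = 3/8

S and T are independent iff P(S=i,T=j) = P(S=i)·P(T=j) for every cell.
  P(S=0)·P(T=0) = 3/4 × 5/8 = 15/32 = P(S=0,T=0) ✓
  P(S=0)·P(T=1) = 3/4 × 3/8 = 9/32 = P(S=0,T=1) ✓
  P(S=1)·P(T=0) = 1/4 × 5/8 = 5/32 = P(S=1,T=0) ✓
  P(S=1)·P(T=1) = 1/4 × 3/8 = 3/32 = P(S=1,T=1) ✓

Yes, S and T are independent: every cell factors, so I(S;T) = 0 bits.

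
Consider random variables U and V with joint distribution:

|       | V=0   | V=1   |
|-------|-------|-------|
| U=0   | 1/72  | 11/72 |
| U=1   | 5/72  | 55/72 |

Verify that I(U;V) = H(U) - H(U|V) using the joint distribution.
Left side, from I(U;V) = H(U) + H(V) - H(U,V):
Marginal P(U) (row sums):
  P(U=0) = 1/72 + 11/72 = 1/6
  P(U=1) = 5/72 + 55/72 = 5/6
Marginal P(V) (column sums):
  P(V=0) = 1/72 + 5/72 = 1/12
  P(V=1) = 11/72 + 55/72 = 11/12

H(U) = -[(1/6)·log₂(1/6) + (5/6)·log₂(5/6)]
  = 0.4308 + 0.2192
  = 0.6500 bits
H(V) = -[(1/12)·log₂(1/12) + (11/12)·log₂(11/12)]
  = 0.2987 + 0.1151
  = 0.4138 bits
H(U,V) = -[(1/72)·log₂(1/72) + (11/72)·log₂(11/72) + (5/72)·log₂(5/72) + (55/72)·log₂(55/72)]
  = 0.0857 + 0.4141 + 0.2672 + 0.2968
  = 1.0638 bits

I(U;V) = H(U) + H(V) - H(U,V)
  = 0.6500 + 0.4138 - 1.0638
  = 0.0000 bits

Right side, with H(U|V) computed directly from the conditional probabilities:
H(U|V) = -Σ P(U,V)·log₂ P(U|V), where P(U|V) = P(U,V) / P(V)
  (U=0,V=0): P(U|V) = (1/72)/(1/12) = 1/6;  -(1/72)·log₂(1/6) = 0.0359
  (U=0,V=1): P(U|V) = (11/72)/(11/12) = 1/6;  -(11/72)·log₂(1/6) = 0.3949
  (U=1,V=0): P(U|V) = (5/72)/(1/12) = 5/6;  -(5/72)·log₂(5/6) = 0.0183
  (U=1,V=1): P(U|V) = (55/72)/(11/12) = 5/6;  -(55/72)·log₂(5/6) = 0.2009
H(U|V) = 0.0359 + 0.3949 + 0.0183 + 0.2009
  = 0.6500 bits
H(U) - H(U|V) = 0.6500 - 0.6500 = 0.0000 bits

Both sides equal 0.0000 bits, so I(U;V) = H(U) - H(U|V) ✓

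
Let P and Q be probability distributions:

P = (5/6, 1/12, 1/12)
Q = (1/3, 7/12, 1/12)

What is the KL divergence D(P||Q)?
D(P||Q) = Σ P(i) log₂(P(i)/Q(i))
  i=0: (5/6) × log₂((5/6)/(1/3)) = (5/6) × log₂(5/2) = 1.1016
  i=1: (1/12) × log₂((1/12)/(7/12)) = (1/12) × log₂(1/7) = -0.2339
  i=2: (1/12) × log₂((1/12)/(1/12)) = (1/12) × log₂(1) = 0.0000
D(P||Q) = 1.1016 - 0.2339 + 0.0000
  = 0.8677 bits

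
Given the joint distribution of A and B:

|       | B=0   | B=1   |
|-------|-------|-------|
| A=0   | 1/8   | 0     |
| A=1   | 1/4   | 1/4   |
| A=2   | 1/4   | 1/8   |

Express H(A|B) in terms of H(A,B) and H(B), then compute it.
H(A|B) = H(A,B) - H(B)

Marginal P(B) (column sums):
  P(B=0) = 1/8 + 1/4 + 1/4 = 5/8
  P(B=1) = 0 + 1/4 + 1/8 = 3/8

H(A,B) = -[(1/8)·log₂(1/8) + (1/4)·log₂(1/4) + (1/4)·log₂(1/4) + (1/4)·log₂(1/4) + (1/8)·log₂(1/8)]
  = 0.3750 + 0.5000 + 0.5000 + 0.5000 + 0.3750
  = 2.2500 bits
H(B) = -[(5/8)·log₂(5/8) + (3/8)·log₂(3/8)]
  = 0.4238 + 0.5306
  = 0.9544 bits

H(A|B) = 2.2500 - 0.9544 = 1.2956 bits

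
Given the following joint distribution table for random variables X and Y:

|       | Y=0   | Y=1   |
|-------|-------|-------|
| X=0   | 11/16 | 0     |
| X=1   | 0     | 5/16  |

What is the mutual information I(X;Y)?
Marginal P(X) (row sums):
  P(X=0) = 11/16 + 0 = 11/16
  P(X=1) = 0 + 5/16 = 5/16
Marginal P(Y) (column sums):
  P(Y=0) = 11/16 + 0 = 11/16
  P(Y=1) = 0 + 5/16 = 5/16

H(X) = -[(11/16)·log₂(11/16) + (5/16)·log₂(5/16)]
  = 0.3716 + 0.5244
  = 0.8960 bits
H(Y) = -[(11/16)·log₂(11/16) + (5/16)·log₂(5/16)]
  = 0.3716 + 0.5244
  = 0.8960 bits
H(X,Y) = -[(11/16)·log₂(11/16) + (5/16)·log₂(5/16)]
  = 0.3716 + 0.5244
  = 0.8960 bits

I(X;Y) = H(X) + H(Y) - H(X,Y)
  = 0.8960 + 0.8960 - 0.8960
  = 0.8960 bits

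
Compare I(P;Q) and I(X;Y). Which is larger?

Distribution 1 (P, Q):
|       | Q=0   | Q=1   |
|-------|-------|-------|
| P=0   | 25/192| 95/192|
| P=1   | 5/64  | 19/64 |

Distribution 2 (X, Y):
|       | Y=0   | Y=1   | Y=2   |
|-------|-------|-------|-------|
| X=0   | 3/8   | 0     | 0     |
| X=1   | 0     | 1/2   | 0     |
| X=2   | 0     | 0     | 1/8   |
Distribution 1 (P, Q):
Marginal P(P) (row sums):
  P(P=0) = 25/192 + 95/192 = 5/8
  P(P=1) = 5/64 + 19/64 = 3/8
Marginal P(Q) (column sums):
  P(Q=0) = 25/192 + 5/64 = 5/24
  P(Q=1) = 95/192 + 19/64 = 19/24

H(P) = -[(5/8)·log₂(5/8) + (3/8)·log₂(3/8)]
  = 0.4238 + 0.5306
  = 0.9544 bits
H(Q) = -[(5/24)·log₂(5/24) + (19/24)·log₂(19/24)]
  = 0.4715 + 0.2668
  = 0.7383 bits
H(P,Q) = -[(25/192)·log₂(25/192) + (95/192)·log₂(95/192) + (5/64)·log₂(5/64) + (19/64)·log₂(19/64)]
  = 0.3830 + 0.5023 + 0.2873 + 0.5201
  = 1.6927 bits

I(P;Q) = H(P) + H(Q) - H(P,Q)
  = 0.9544 + 0.7383 - 1.6927
  = 0.0000 bits

Distribution 2 (X, Y):
Marginal P(X) (row sums):
  P(X=0) = 3/8 + 0 + 0 = 3/8
  P(X=1) = 0 + 1/2 + 0 = 1/2
  P(X=2) = 0 + 0 + 1/8 = 1/8
Marginal P(Y) (column sums):
  P(Y=0) = 3/8 + 0 + 0 = 3/8
  P(Y=1) = 0 + 1/2 + 0 = 1/2
  P(Y=2) = 0 + 0 + 1/8 = 1/8

H(X) = -[(3/8)·log₂(3/8) + (1/2)·log₂(1/2) + (1/8)·log₂(1/8)]
  = 0.5306 + 0.5000 + 0.3750
  = 1.4056 bits
H(Y) = -[(3/8)·log₂(3/8) + (1/2)·log₂(1/2) + (1/8)·log₂(1/8)]
  = 0.5306 + 0.5000 + 0.3750
  = 1.4056 bits
H(X,Y) = -[(3/8)·log₂(3/8) + (1/2)·log₂(1/2) + (1/8)·log₂(1/8)]
  = 0.5306 + 0.5000 + 0.3750
  = 1.4056 bits

I(X;Y) = H(X) + H(Y) - H(X,Y)
  = 1.4056 + 1.4056 - 1.4056
  = 1.4056 bits

I(X;Y) = 1.4056 bits > I(P;Q) = 0.0000 bits, so (X, Y) has the higher mutual information (stronger dependence).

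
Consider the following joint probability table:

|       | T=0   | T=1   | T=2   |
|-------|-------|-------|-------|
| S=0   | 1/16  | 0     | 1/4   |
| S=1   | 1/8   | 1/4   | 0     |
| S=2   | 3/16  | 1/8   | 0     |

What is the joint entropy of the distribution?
H(S,T) = -Σ P(S,T) log₂ P(S,T), summed over the non-zero cells:
H(S,T) = -[(1/16)·log₂(1/16) + (1/4)·log₂(1/4) + (1/8)·log₂(1/8) + (1/4)·log₂(1/4) + (3/16)·log₂(3/16) + (1/8)·log₂(1/8)]
  = 0.2500 + 0.5000 + 0.3750 + 0.5000 + 0.4528 + 0.3750
  = 2.4528 bits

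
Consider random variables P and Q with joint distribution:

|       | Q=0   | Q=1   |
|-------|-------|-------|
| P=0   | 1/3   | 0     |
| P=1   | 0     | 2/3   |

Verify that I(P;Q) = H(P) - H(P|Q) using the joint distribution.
Left side, from I(P;Q) = H(P) + H(Q) - H(P,Q):
Marginal P(P) (row sums):
  P(P=0) = 1/3 + 0 = 1/3
  P(P=1) = 0 + 2/3 = 2/3
Marginal P(Q) (column sums):
  P(Q=0) = 1/3 + 0 = 1/3
  P(Q=1) = 0 + 2/3 = 2/3

H(P) = -[(1/3)·log₂(1/3) + (2/3)·log₂(2/3)]
  = 0.5283 + 0.3900
  = 0.9183 bits
H(Q) = -[(1/3)·log₂(1/3) + (2/3)·log₂(2/3)]
  = 0.5283 + 0.3900
  = 0.9183 bits
H(P,Q) = -[(1/3)·log₂(1/3) + (2/3)·log₂(2/3)]
  = 0.5283 + 0.3900
  = 0.9183 bits

I(P;Q) = H(P) + H(Q) - H(P,Q)
  = 0.9183 + 0.9183 - 0.9183
  = 0.9183 bits

Right side, with H(P|Q) computed directly from the conditional probabilities:
H(P|Q) = -Σ P(P,Q)·log₂ P(P|Q), where P(P|Q) = P(P,Q) / P(Q)
  (cells with P(P,Q) = 0 contribute 0)
  (P=0,Q=0): P(P|Q) = (1/3)/(1/3) = 1;  -(1/3)·log₂(1) = 0.0000
  (P=1,Q=1): P(P|Q) = (2/3)/(2/3) = 1;  -(2/3)·log₂(1) = 0.0000
H(P|Q) = 0.0000 + 0.0000
  = 0.0000 bits
H(P) - H(P|Q) = 0.9183 - 0.0000 = 0.9183 bits

Both sides equal 0.9183 bits, so I(P;Q) = H(P) - H(P|Q) ✓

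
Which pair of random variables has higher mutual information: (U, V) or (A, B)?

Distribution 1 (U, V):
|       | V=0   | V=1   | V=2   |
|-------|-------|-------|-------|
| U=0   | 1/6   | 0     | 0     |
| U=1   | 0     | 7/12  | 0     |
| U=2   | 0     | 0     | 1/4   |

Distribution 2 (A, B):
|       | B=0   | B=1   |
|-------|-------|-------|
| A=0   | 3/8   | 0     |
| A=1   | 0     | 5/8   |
Distribution 1 (U, V):
Marginal P(U) (row sums):
  P(U=0) = 1/6 + 0 + 0 = 1/6
  P(U=1) = 0 + 7/12 + 0 = 7/12
  P(U=2) = 0 + 0 + 1/4 = 1/4
Marginal P(V) (column sums):
  P(V=0) = 1/6 + 0 + 0 = 1/6
  P(V=1) = 0 + 7/12 + 0 = 7/12
  P(V=2) = 0 + 0 + 1/4 = 1/4

H(U) = -[(1/6)·log₂(1/6) + (7/12)·log₂(7/12) + (1/4)·log₂(1/4)]
  = 0.4308 + 0.4536 + 0.5000
  = 1.3844 bits
H(V) = -[(1/6)·log₂(1/6) + (7/12)·log₂(7/12) + (1/4)·log₂(1/4)]
  = 0.4308 + 0.4536 + 0.5000
  = 1.3844 bits
H(U,V) = -[(1/6)·log₂(1/6) + (7/12)·log₂(7/12) + (1/4)·log₂(1/4)]
  = 0.4308 + 0.4536 + 0.5000
  = 1.3844 bits

I(U;V) = H(U) + H(V) - H(U,V)
  = 1.3844 + 1.3844 - 1.3844
  = 1.3844 bits

Distribution 2 (A, B):
Marginal P(A) (row sums):
  P(A=0) = 3/8 + 0 = 3/8
  P(A=1) = 0 + 5/8 = 5/8
Marginal P(B) (column sums):
  P(B=0) = 3/8 + 0 = 3/8
  P(B=1) = 0 + 5/8 = 5/8

H(A) = -[(3/8)·log₂(3/8) + (5/8)·log₂(5/8)]
  = 0.5306 + 0.4238
  = 0.9544 bits
H(B) = -[(3/8)·log₂(3/8) + (5/8)·log₂(5/8)]
  = 0.5306 + 0.4238
  = 0.9544 bits
H(A,B) = -[(3/8)·log₂(3/8) + (5/8)·log₂(5/8)]
  = 0.5306 + 0.4238
  = 0.9544 bits

I(A;B) = H(A) + H(B) - H(A,B)
  = 0.9544 + 0.9544 - 0.9544
  = 0.9544 bits

I(U;V) = 1.3844 bits > I(A;B) = 0.9544 bits, so (U, V) has the higher mutual information (stronger dependence).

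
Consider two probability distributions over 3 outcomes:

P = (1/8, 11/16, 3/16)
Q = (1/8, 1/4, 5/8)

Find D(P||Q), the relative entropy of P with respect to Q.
D(P||Q) = Σ P(i) log₂(P(i)/Q(i))
  i=0: (1/8) × log₂((1/8)/(1/8)) = (1/8) × log₂(1) = 0.0000
  i=1: (11/16) × log₂((11/16)/(1/4)) = (11/16) × log₂(11/4) = 1.0034
  i=2: (3/16) × log₂((3/16)/(5/8)) = (3/16) × log₂(3/10) = -0.3257
D(P||Q) = 0.0000 + 1.0034 - 0.3257
  = 0.6777 bits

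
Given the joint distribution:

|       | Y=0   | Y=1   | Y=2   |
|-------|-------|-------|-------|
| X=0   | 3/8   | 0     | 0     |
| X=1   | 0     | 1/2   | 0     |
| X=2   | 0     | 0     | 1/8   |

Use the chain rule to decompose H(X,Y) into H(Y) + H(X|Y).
By the chain rule: H(X,Y) = H(Y) + H(X|Y)

Marginal P(Y) (column sums):
  P(Y=0) = 3/8 + 0 + 0 = 3/8
  P(Y=1) = 0 + 1/2 + 0 = 1/2
  P(Y=2) = 0 + 0 + 1/8 = 1/8
H(Y) = -[(3/8)·log₂(3/8) + (1/2)·log₂(1/2) + (1/8)·log₂(1/8)]
  = 0.5306 + 0.5000 + 0.3750
  = 1.4056 bits
H(X|Y) = -Σ P(X,Y)·log₂ P(X|Y), where P(X|Y) = P(X,Y) / P(Y)
  (cells with P(X,Y) = 0 contribute 0)
  (X=0,Y=0): P(X|Y) = (3/8)/(3/8) = 1;  -(3/8)·log₂(1) = 0.0000
  (X=1,Y=1): P(X|Y) = (1/2)/(1/2) = 1;  -(1/2)·log₂(1) = 0.0000
  (X=2,Y=2): P(X|Y) = (1/8)/(1/8) = 1;  -(1/8)·log₂(1) = 0.0000
H(X|Y) = 0.0000 + 0.0000 + 0.0000
  = 0.0000 bits

H(X,Y) = H(Y) + H(X|Y) = 1.4056 + 0.0000 = 1.4056 bits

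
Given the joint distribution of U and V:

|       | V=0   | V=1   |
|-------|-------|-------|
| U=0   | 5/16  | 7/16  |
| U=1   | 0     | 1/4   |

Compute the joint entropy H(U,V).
H(U,V) = -Σ P(U,V) log₂ P(U,V), summed over the non-zero cells:
H(U,V) = -[(5/16)·log₂(5/16) + (7/16)·log₂(7/16) + (1/4)·log₂(1/4)]
  = 0.5244 + 0.5218 + 0.5000
  = 1.5462 bits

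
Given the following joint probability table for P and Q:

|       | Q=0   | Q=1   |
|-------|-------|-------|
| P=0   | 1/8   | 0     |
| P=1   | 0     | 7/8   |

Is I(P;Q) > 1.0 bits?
Marginal P(P) (row sums):
  P(P=0) = 1/8 + 0 = 1/8
  P(P=1) = 0 + 7/8 = 7/8
Marginal P(Q) (column sums):
  P(Q=0) = 1/8 + 0 = 1/8
  P(Q=1) = 0 + 7/8 = 7/8

H(P) = -[(1/8)·log₂(1/8) + (7/8)·log₂(7/8)]
  = 0.3750 + 0.1686
  = 0.5436 bits
H(Q) = -[(1/8)·log₂(1/8) + (7/8)·log₂(7/8)]
  = 0.3750 + 0.1686
  = 0.5436 bits
H(P,Q) = -[(1/8)·log₂(1/8) + (7/8)·log₂(7/8)]
  = 0.3750 + 0.1686
  = 0.5436 bits

I(P;Q) = H(P) + H(Q) - H(P,Q)
  = 0.5436 + 0.5436 - 0.5436
  = 0.5436 bits

No. I(P;Q) = 0.5436 bits, which is ≤ 1.0 bits.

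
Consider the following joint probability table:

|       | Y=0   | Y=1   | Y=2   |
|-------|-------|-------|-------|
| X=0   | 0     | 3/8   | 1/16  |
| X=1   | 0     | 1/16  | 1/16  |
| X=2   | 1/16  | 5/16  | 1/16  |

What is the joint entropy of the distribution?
H(X,Y) = -Σ P(X,Y) log₂ P(X,Y), summed over the non-zero cells:
H(X,Y) = -[(3/8)·log₂(3/8) + (1/16)·log₂(1/16) + (1/16)·log₂(1/16) + (1/16)·log₂(1/16) + (1/16)·log₂(1/16) + (5/16)·log₂(5/16) + (1/16)·log₂(1/16)]
  = 0.5306 + 0.2500 + 0.2500 + 0.2500 + 0.2500 + 0.5244 + 0.2500
  = 2.3050 bits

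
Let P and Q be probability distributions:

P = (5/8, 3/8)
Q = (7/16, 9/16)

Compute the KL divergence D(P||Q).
D(P||Q) = Σ P(i) log₂(P(i)/Q(i))
  i=0: (5/8) × log₂((5/8)/(7/16)) = (5/8) × log₂(10/7) = 0.3216
  i=1: (3/8) × log₂((3/8)/(9/16)) = (3/8) × log₂(2/3) = -0.2194
D(P||Q) = 0.3216 - 0.2194
  = 0.1022 bits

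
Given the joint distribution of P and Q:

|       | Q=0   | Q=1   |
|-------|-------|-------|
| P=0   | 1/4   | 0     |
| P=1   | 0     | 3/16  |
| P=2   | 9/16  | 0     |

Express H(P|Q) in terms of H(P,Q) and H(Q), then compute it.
H(P|Q) = H(P,Q) - H(Q)

Marginal P(Q) (column sums):
  P(Q=0) = 1/4 + 0 + 9/16 = 13/16
  P(Q=1) = 0 + 3/16 + 0 = 3/16

H(P,Q) = -[(1/4)·log₂(1/4) + (3/16)·log₂(3/16) + (9/16)·log₂(9/16)]
  = 0.5000 + 0.4528 + 0.4669
  = 1.4197 bits
H(Q) = -[(13/16)·log₂(13/16) + (3/16)·log₂(3/16)]
  = 0.2434 + 0.4528
  = 0.6962 bits

H(P|Q) = 1.4197 - 0.6962 = 0.7235 bits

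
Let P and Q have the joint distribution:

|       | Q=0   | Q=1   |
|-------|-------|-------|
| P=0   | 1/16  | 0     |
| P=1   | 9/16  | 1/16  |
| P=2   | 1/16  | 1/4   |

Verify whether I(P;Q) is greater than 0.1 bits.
Marginal P(P) (row sums):
  P(P=0) = 1/16 + 0 = 1/16
  P(P=1) = 9/16 + 1/16 = 5/8
  P(P=2) = 1/16 + 1/4 = 5/16
Marginal P(Q) (column sums):
  P(Q=0) = 1/16 + 9/16 + 1/16 = 11/16
  P(Q=1) = 0 + 1/16 + 1/4 = 5/16

H(P) = -[(1/16)·log₂(1/16) + (5/8)·log₂(5/8) + (5/16)·log₂(5/16)]
  = 0.2500 + 0.4238 + 0.5244
  = 1.1982 bits
H(Q) = -[(11/16)·log₂(11/16) + (5/16)·log₂(5/16)]
  = 0.3716 + 0.5244
  = 0.8960 bits
H(P,Q) = -[(1/16)·log₂(1/16) + (9/16)·log₂(9/16) + (1/16)·log₂(1/16) + (1/16)·log₂(1/16) + (1/4)·log₂(1/4)]
  = 0.2500 + 0.4669 + 0.2500 + 0.2500 + 0.5000
  = 1.7169 bits

I(P;Q) = H(P) + H(Q) - H(P,Q)
  = 1.1982 + 0.8960 - 1.7169
  = 0.3773 bits

Yes. I(P;Q) = 0.3773 bits, which is > 0.1 bits.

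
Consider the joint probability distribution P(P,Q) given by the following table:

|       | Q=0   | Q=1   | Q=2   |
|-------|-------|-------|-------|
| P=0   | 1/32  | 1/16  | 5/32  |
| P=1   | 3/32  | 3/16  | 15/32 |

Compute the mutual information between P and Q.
Marginal P(P) (row sums):
  P(P=0) = 1/32 + 1/16 + 5/32 = 1/4
  P(P=1) = 3/32 + 3/16 + 15/32 = 3/4
Marginal P(Q) (column sums):
  P(Q=0) = 1/32 + 3/32 = 1/8
  P(Q=1) = 1/16 + 3/16 = 1/4
  P(Q=2) = 5/32 + 15/32 = 5/8

H(P) = -[(1/4)·log₂(1/4) + (3/4)·log₂(3/4)]
  = 0.5000 + 0.3113
  = 0.8113 bits
H(Q) = -[(1/8)·log₂(1/8) + (1/4)·log₂(1/4) + (5/8)·log₂(5/8)]
  = 0.3750 + 0.5000 + 0.4238
  = 1.2988 bits
H(P,Q) = -[(1/32)·log₂(1/32) + (1/16)·log₂(1/16) + (5/32)·log₂(5/32) + (3/32)·log₂(3/32) + (3/16)·log₂(3/16) + (15/32)·log₂(15/32)]
  = 0.1563 + 0.2500 + 0.4184 + 0.3202 + 0.4528 + 0.5124
  = 2.1101 bits

I(P;Q) = H(P) + H(Q) - H(P,Q)
  = 0.8113 + 1.2988 - 2.1101
  = 0.0000 bits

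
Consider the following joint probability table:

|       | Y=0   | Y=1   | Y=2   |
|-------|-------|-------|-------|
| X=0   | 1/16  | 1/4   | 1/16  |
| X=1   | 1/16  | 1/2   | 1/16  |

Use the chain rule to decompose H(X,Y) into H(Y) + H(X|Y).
By the chain rule: H(X,Y) = H(Y) + H(X|Y)

Marginal P(Y) (column sums):
  P(Y=0) = 1/16 + 1/16 = 1/8
  P(Y=1) = 1/4 + 1/2 = 3/4
  P(Y=2) = 1/16 + 1/16 = 1/8
H(Y) = -[(1/8)·log₂(1/8) + (3/4)·log₂(3/4) + (1/8)·log₂(1/8)]
  = 0.3750 + 0.3113 + 0.3750
  = 1.0613 bits
H(X|Y) = -Σ P(X,Y)·log₂ P(X|Y), where P(X|Y) = P(X,Y) / P(Y)
  (X=0,Y=0): P(X|Y) = (1/16)/(1/8) = 1/2;  -(1/16)·log₂(1/2) = 0.0625
  (X=0,Y=1): P(X|Y) = (1/4)/(3/4) = 1/3;  -(1/4)·log₂(1/3) = 0.3962
  (X=0,Y=2): P(X|Y) = (1/16)/(1/8) = 1/2;  -(1/16)·log₂(1/2) = 0.0625
  (X=1,Y=0): P(X|Y) = (1/16)/(1/8) = 1/2;  -(1/16)·log₂(1/2) = 0.0625
  (X=1,Y=1): P(X|Y) = (1/2)/(3/4) = 2/3;  -(1/2)·log₂(2/3) = 0.2925
  (X=1,Y=2): P(X|Y) = (1/16)/(1/8) = 1/2;  -(1/16)·log₂(1/2) = 0.0625
H(X|Y) = 0.0625 + 0.3962 + 0.0625 + 0.0625 + 0.2925 + 0.0625
  = 0.9387 bits

H(X,Y) = H(Y) + H(X|Y) = 1.0613 + 0.9387 = 2.0000 bits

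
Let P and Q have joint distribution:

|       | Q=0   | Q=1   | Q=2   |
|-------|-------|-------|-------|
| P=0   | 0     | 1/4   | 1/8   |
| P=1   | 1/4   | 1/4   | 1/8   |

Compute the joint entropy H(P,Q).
H(P,Q) = -Σ P(P,Q) log₂ P(P,Q), summed over the non-zero cells:
H(P,Q) = -[(1/4)·log₂(1/4) + (1/8)·log₂(1/8) + (1/4)·log₂(1/4) + (1/4)·log₂(1/4) + (1/8)·log₂(1/8)]
  = 0.5000 + 0.3750 + 0.5000 + 0.5000 + 0.3750
  = 2.2500 bits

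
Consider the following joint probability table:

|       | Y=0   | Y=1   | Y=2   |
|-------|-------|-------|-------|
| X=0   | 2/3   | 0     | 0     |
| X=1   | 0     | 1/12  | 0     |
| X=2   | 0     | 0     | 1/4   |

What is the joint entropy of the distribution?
H(X,Y) = -Σ P(X,Y) log₂ P(X,Y), summed over the non-zero cells:
H(X,Y) = -[(2/3)·log₂(2/3) + (1/12)·log₂(1/12) + (1/4)·log₂(1/4)]
  = 0.3900 + 0.2987 + 0.5000
  = 1.1887 bits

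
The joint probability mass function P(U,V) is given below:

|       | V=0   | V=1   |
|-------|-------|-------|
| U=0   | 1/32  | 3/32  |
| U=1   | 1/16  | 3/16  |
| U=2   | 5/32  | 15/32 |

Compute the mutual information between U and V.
Marginal P(U) (row sums):
  P(U=0) = 1/32 + 3/32 = 1/8
  P(U=1) = 1/16 + 3/16 = 1/4
  P(U=2) = 5/32 + 15/32 = 5/8
Marginal P(V) (column sums):
  P(V=0) = 1/32 + 1/16 + 5/32 = 1/4
  P(V=1) = 3/32 + 3/16 + 15/32 = 3/4

H(U) = -[(1/8)·log₂(1/8) + (1/4)·log₂(1/4) + (5/8)·log₂(5/8)]
  = 0.3750 + 0.5000 + 0.4238
  = 1.2988 bits
H(V) = -[(1/4)·log₂(1/4) + (3/4)·log₂(3/4)]
  = 0.5000 + 0.3113
  = 0.8113 bits
H(U,V) = -[(1/32)·log₂(1/32) + (3/32)·log₂(3/32) + (1/16)·log₂(1/16) + (3/16)·log₂(3/16) + (5/32)·log₂(5/32) + (15/32)·log₂(15/32)]
  = 0.1563 + 0.3202 + 0.2500 + 0.4528 + 0.4184 + 0.5124
  = 2.1101 bits

I(U;V) = H(U) + H(V) - H(U,V)
  = 1.2988 + 0.8113 - 2.1101
  = 0.0000 bits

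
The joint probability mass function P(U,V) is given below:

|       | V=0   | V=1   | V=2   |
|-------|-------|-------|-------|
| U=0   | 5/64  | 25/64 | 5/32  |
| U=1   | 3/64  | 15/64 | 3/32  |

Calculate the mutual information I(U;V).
Marginal P(U) (row sums):
  P(U=0) = 5/64 + 25/64 + 5/32 = 5/8
  P(U=1) = 3/64 + 15/64 + 3/32 = 3/8
Marginal P(V) (column sums):
  P(V=0) = 5/64 + 3/64 = 1/8
  P(V=1) = 25/64 + 15/64 = 5/8
  P(V=2) = 5/32 + 3/32 = 1/4

H(U) = -[(5/8)·log₂(5/8) + (3/8)·log₂(3/8)]
  = 0.4238 + 0.5306
  = 0.9544 bits
H(V) = -[(1/8)·log₂(1/8) + (5/8)·log₂(5/8) + (1/4)·log₂(1/4)]
  = 0.3750 + 0.4238 + 0.5000
  = 1.2988 bits
H(U,V) = -[(5/64)·log₂(5/64) + (25/64)·log₂(25/64) + (5/32)·log₂(5/32) + (3/64)·log₂(3/64) + (15/64)·log₂(15/64) + (3/32)·log₂(3/32)]
  = 0.2873 + 0.5297 + 0.4184 + 0.2070 + 0.4906 + 0.3202
  = 2.2532 bits

I(U;V) = H(U) + H(V) - H(U,V)
  = 0.9544 + 1.2988 - 2.2532
  = 0.0000 bits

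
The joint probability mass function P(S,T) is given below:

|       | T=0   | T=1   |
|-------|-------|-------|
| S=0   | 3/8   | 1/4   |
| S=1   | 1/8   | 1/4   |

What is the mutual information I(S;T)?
Marginal P(S) (row sums):
  P(S=0) = 3/8 + 1/4 = 5/8
  P(S=1) = 1/8 + 1/4 = 3/8
Marginal P(T) (column sums):
  P(T=0) = 3/8 + 1/8 = 1/2
  P(T=1) = 1/4 + 1/4 = 1/2

H(S) = -[(5/8)·log₂(5/8) + (3/8)·log₂(3/8)]
  = 0.4238 + 0.5306
  = 0.9544 bits
H(T) = -[(1/2)·log₂(1/2) + (1/2)·log₂(1/2)]
  = 0.5000 + 0.5000
  = 1.0000 bits
H(S,T) = -[(3/8)·log₂(3/8) + (1/4)·log₂(1/4) + (1/8)·log₂(1/8) + (1/4)·log₂(1/4)]
  = 0.5306 + 0.5000 + 0.3750 + 0.5000
  = 1.9056 bits

I(S;T) = H(S) + H(T) - H(S,T)
  = 0.9544 + 1.0000 - 1.9056
  = 0.0488 bits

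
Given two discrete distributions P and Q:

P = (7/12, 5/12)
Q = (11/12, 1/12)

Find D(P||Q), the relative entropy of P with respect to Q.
D(P||Q) = Σ P(i) log₂(P(i)/Q(i))
  i=0: (7/12) × log₂((7/12)/(11/12)) = (7/12) × log₂(7/11) = -0.3804
  i=1: (5/12) × log₂((5/12)/(1/12)) = (5/12) × log₂(5) = 0.9675
D(P||Q) = -0.3804 + 0.9675
  = 0.5871 bits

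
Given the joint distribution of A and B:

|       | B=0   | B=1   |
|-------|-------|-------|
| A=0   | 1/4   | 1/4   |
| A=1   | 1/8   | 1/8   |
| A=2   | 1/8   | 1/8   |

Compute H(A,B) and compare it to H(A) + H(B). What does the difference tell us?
Marginal P(A) (row sums):
  P(A=0) = 1/4 + 1/4 = 1/2
  P(A=1) = 1/8 + 1/8 = 1/4
  P(A=2) = 1/8 + 1/8 = 1/4
Marginal P(B) (column sums):
  P(B=0) = 1/4 + 1/8 + 1/8 = 1/2
  P(B=1) = 1/4 + 1/8 + 1/8 = 1/2

H(A,B) = -[(1/4)·log₂(1/4) + (1/4)·log₂(1/4) + (1/8)·log₂(1/8) + (1/8)·log₂(1/8) + (1/8)·log₂(1/8) + (1/8)·log₂(1/8)]
  = 0.5000 + 0.5000 + 0.3750 + 0.3750 + 0.3750 + 0.3750
  = 2.5000 bits
H(A) = -[(1/2)·log₂(1/2) + (1/4)·log₂(1/4) + (1/4)·log₂(1/4)]
  = 0.5000 + 0.5000 + 0.5000
  = 1.5000 bits
H(B) = -[(1/2)·log₂(1/2) + (1/2)·log₂(1/2)]
  = 0.5000 + 0.5000
  = 1.0000 bits

H(A) + H(B) = 1.5000 + 1.0000 = 2.5000 bits
Difference: H(A) + H(B) - H(A,B) = 2.5000 - 2.5000 = 0.0000 bits = I(A;B)

The difference is the mutual information; it is 0 here, so A and B are independent (the joint entropy equals the sum of the marginal entropies).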